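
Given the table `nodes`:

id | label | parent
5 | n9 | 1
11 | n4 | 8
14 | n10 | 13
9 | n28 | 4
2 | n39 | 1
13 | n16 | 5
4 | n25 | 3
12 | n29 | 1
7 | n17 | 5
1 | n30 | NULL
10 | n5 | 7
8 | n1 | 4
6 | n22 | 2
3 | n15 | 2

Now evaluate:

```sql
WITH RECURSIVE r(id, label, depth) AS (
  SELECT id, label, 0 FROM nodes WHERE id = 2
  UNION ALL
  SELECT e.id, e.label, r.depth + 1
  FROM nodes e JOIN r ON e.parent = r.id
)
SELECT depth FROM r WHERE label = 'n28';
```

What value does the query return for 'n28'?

Base: id=2 (n39) at depth 0.
Iteration 1: rows with parent in {2} -> n15 (id 3, depth 1), n22 (id 6, depth 1).
Iteration 2: rows with parent in {3,6} -> n25 (id 4, depth 2).
Iteration 3: rows with parent in {4} -> n1 (id 8, depth 3), n28 (id 9, depth 3).
Iteration 4: rows with parent in {8,9} -> n4 (id 11, depth 4).
Iteration 5: no rows with parent in {11}; recursion stops.

3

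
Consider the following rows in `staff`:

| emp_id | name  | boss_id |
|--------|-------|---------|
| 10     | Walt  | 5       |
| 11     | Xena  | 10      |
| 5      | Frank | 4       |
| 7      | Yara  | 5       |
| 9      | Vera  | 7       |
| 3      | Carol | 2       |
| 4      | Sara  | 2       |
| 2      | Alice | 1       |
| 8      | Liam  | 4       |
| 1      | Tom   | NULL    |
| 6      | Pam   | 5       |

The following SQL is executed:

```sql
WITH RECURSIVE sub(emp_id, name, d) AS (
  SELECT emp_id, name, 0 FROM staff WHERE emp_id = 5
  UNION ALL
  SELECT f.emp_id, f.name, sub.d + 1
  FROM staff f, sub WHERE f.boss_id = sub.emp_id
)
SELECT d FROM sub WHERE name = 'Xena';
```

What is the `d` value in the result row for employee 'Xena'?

Base: emp_id=5 (Frank) at d 0.
Iteration 1: rows with boss_id in {5} -> Pam (id 6, d 1), Yara (id 7, d 1), Walt (id 10, d 1).
Iteration 2: rows with boss_id in {6,7,10} -> Vera (id 9, d 2), Xena (id 11, d 2).
Iteration 3: no rows with boss_id in {9,11}; recursion stops.

2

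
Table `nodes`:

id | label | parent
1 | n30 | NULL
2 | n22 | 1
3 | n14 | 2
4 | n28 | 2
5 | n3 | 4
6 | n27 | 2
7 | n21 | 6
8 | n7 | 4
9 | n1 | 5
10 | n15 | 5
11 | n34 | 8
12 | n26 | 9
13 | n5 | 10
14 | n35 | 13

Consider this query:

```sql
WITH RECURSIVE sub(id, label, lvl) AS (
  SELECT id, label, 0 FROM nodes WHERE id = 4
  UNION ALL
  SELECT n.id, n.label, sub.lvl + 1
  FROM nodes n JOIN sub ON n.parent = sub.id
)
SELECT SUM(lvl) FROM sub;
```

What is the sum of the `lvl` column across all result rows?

18

Base: id=4 (n28) at lvl 0.
Iteration 1: rows with parent in {4} -> n3 (id 5, lvl 1), n7 (id 8, lvl 1).
Iteration 2: rows with parent in {5,8} -> n1 (id 9, lvl 2), n15 (id 10, lvl 2), n34 (id 11, lvl 2).
Iteration 3: rows with parent in {9,10,11} -> n26 (id 12, lvl 3), n5 (id 13, lvl 3).
Iteration 4: rows with parent in {12,13} -> n35 (id 14, lvl 4).
Iteration 5: no rows with parent in {14}; recursion stops.
SUM(lvl) = 0 + 1 + 1 + 2 + 2 + 2 + 3 + 3 + 4 = 18.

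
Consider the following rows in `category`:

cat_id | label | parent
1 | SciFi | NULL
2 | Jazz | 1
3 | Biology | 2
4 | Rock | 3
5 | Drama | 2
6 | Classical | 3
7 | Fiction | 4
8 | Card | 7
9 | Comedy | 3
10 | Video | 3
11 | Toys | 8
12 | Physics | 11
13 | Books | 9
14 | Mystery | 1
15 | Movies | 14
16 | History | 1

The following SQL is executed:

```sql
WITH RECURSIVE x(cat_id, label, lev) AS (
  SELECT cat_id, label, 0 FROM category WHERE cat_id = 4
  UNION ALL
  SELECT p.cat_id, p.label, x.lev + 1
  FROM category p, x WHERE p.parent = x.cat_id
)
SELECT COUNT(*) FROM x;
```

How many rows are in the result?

Base: cat_id=4 (Rock) at lev 0.
Iteration 1: rows with parent in {4} -> Fiction (id 7, lev 1).
Iteration 2: rows with parent in {7} -> Card (id 8, lev 2).
Iteration 3: rows with parent in {8} -> Toys (id 11, lev 3).
Iteration 4: rows with parent in {11} -> Physics (id 12, lev 4).
Iteration 5: no rows with parent in {12}; recursion stops.
Total rows emitted: 5.

5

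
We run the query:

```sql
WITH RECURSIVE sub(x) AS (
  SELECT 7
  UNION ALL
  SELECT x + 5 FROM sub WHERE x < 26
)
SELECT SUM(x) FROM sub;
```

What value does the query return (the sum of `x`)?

85

Base: x=7.
Iteration 1: 7 < 26 holds -> x = 7 + 5 = 12.
Iteration 2: 12 < 26 holds -> x = 12 + 5 = 17.
Iteration 3: 17 < 26 holds -> x = 17 + 5 = 22.
Iteration 4: 22 < 26 holds -> x = 22 + 5 = 27.
Iteration 5: 27 < 26 fails; recursion stops.
SUM(x) = 7 + 12 + 17 + 22 + 27 = 85.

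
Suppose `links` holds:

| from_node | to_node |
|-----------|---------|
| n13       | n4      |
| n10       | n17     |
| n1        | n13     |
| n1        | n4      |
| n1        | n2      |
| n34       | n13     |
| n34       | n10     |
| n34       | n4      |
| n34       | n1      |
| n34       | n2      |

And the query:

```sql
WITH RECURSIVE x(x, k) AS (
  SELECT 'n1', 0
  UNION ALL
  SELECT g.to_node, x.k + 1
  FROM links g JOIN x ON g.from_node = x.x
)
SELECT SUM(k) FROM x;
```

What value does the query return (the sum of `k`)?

Base: (n1, k=0).
Iteration 1: edges from {n1} -> (n13, k=1), (n2, k=1), (n4, k=1).
Iteration 2: edges from {n13,n2,n4} -> (n4, k=2).
Iteration 3: no outgoing edges from {n4}; recursion stops.
SUM(k) = 0 + 1 + 1 + 1 + 2 = 5.

5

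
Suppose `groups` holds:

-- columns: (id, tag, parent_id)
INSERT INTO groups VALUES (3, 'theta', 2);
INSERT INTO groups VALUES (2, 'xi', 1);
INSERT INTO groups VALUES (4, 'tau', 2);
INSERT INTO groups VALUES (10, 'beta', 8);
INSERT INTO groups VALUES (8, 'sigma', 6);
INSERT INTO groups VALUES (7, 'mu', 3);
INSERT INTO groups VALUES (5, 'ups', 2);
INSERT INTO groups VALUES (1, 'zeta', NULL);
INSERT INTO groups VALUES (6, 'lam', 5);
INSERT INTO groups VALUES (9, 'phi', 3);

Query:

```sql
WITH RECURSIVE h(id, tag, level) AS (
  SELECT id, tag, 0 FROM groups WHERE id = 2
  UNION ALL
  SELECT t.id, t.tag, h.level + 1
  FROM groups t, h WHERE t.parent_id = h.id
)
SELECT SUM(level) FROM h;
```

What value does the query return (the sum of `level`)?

Base: id=2 (xi) at level 0.
Iteration 1: rows with parent_id in {2} -> theta (id 3, level 1), tau (id 4, level 1), ups (id 5, level 1).
Iteration 2: rows with parent_id in {3,4,5} -> lam (id 6, level 2), mu (id 7, level 2), phi (id 9, level 2).
Iteration 3: rows with parent_id in {6,7,9} -> sigma (id 8, level 3).
Iteration 4: rows with parent_id in {8} -> beta (id 10, level 4).
Iteration 5: no rows with parent_id in {10}; recursion stops.
SUM(level) = 0 + 1 + 1 + 1 + 2 + 2 + 2 + 3 + 4 = 16.

16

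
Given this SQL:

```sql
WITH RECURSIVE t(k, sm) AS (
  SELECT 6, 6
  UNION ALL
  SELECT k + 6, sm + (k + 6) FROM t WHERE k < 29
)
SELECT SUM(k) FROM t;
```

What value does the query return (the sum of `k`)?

Base: k=6, sm=6.
Iteration 1: 6 < 29 holds -> k = 6 + 6 = 12, sm = 6 + 12 = 18.
Iteration 2: 12 < 29 holds -> k = 12 + 6 = 18, sm = 18 + 18 = 36.
Iteration 3: 18 < 29 holds -> k = 18 + 6 = 24, sm = 36 + 24 = 60.
Iteration 4: 24 < 29 holds -> k = 24 + 6 = 30, sm = 60 + 30 = 90.
Iteration 5: 30 < 29 fails; recursion stops.
SUM(k) = 6 + 12 + 18 + 24 + 30 = 90.

90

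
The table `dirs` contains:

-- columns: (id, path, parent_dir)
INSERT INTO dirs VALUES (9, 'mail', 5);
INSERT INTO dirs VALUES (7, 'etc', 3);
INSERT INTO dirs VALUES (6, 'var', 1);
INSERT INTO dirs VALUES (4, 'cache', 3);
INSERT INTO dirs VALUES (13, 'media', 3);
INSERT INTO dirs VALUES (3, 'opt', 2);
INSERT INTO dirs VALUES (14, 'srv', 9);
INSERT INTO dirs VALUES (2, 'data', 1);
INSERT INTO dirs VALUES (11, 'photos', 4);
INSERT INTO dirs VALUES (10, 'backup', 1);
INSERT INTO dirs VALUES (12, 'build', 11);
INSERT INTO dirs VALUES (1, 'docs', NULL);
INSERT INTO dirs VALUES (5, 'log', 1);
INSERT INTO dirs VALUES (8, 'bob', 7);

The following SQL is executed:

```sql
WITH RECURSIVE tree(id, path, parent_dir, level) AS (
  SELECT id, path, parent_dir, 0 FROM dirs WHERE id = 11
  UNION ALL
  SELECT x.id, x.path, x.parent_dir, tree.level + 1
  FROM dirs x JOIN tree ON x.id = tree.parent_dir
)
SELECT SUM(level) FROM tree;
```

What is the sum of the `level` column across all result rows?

10

Base: id=11 (photos), parent_dir=4, level 0.
Iteration 1: join on id=4 -> cache (id 4, parent_dir=3, level 1).
Iteration 2: join on id=3 -> opt (id 3, parent_dir=2, level 2).
Iteration 3: join on id=2 -> data (id 2, parent_dir=1, level 3).
Iteration 4: join on id=1 -> docs (id 1, parent_dir=NULL, level 4).
Iteration 5: parent_dir is NULL; no match; recursion stops.
SUM(level) = 0 + 1 + 2 + 3 + 4 = 10.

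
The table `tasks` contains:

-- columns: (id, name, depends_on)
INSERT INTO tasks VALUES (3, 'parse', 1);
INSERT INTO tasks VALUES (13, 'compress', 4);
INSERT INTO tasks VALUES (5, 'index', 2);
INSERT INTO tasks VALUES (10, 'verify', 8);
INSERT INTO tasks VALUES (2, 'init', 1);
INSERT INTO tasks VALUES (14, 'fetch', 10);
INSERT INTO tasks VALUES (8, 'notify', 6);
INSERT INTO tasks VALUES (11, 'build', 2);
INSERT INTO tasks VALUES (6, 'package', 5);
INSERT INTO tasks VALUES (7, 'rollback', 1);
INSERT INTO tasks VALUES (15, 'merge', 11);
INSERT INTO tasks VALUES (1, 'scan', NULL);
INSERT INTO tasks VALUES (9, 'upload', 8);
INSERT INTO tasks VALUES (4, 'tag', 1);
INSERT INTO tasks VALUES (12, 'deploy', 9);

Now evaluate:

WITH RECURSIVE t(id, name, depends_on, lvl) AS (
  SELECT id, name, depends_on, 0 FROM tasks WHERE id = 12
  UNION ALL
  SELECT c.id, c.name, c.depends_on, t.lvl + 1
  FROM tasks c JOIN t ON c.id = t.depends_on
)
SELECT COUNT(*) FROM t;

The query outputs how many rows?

Base: id=12 (deploy), depends_on=9, lvl 0.
Iteration 1: join on id=9 -> upload (id 9, depends_on=8, lvl 1).
Iteration 2: join on id=8 -> notify (id 8, depends_on=6, lvl 2).
Iteration 3: join on id=6 -> package (id 6, depends_on=5, lvl 3).
Iteration 4: join on id=5 -> index (id 5, depends_on=2, lvl 4).
Iteration 5: join on id=2 -> init (id 2, depends_on=1, lvl 5).
Iteration 6: join on id=1 -> scan (id 1, depends_on=NULL, lvl 6).
Iteration 7: depends_on is NULL; no match; recursion stops.
Total rows emitted: 7.

7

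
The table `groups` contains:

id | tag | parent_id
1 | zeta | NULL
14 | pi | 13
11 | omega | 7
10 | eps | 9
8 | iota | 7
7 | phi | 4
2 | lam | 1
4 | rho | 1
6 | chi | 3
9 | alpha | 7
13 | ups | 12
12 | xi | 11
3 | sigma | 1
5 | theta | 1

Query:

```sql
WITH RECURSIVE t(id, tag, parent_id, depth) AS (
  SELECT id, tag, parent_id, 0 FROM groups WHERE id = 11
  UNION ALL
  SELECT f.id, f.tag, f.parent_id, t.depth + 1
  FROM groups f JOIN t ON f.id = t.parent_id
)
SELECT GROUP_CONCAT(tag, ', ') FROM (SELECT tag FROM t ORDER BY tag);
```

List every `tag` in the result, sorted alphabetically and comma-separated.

Base: id=11 (omega), parent_id=7, depth 0.
Iteration 1: join on id=7 -> phi (id 7, parent_id=4, depth 1).
Iteration 2: join on id=4 -> rho (id 4, parent_id=1, depth 2).
Iteration 3: join on id=1 -> zeta (id 1, parent_id=NULL, depth 3).
Iteration 4: parent_id is NULL; no match; recursion stops.

omega, phi, rho, zeta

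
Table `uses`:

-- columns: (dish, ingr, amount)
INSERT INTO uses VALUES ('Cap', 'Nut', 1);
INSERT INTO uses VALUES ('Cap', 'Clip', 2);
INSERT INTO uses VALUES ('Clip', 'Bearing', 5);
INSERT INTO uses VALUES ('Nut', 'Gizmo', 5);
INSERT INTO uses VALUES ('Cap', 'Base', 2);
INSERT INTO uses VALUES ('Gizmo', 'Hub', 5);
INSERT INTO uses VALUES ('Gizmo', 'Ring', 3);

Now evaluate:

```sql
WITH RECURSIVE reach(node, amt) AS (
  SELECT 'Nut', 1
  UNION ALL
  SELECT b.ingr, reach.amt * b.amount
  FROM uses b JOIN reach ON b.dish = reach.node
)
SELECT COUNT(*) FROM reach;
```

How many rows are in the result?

Base: (Nut, amt=1).
Iteration 1: components of {Nut} -> Gizmo = 1*5 = 5.
Iteration 2: components of {Gizmo} -> Hub = 5*5 = 25, Ring = 5*3 = 15.
Iteration 3: no further components; recursion stops.
Total rows emitted: 4.

4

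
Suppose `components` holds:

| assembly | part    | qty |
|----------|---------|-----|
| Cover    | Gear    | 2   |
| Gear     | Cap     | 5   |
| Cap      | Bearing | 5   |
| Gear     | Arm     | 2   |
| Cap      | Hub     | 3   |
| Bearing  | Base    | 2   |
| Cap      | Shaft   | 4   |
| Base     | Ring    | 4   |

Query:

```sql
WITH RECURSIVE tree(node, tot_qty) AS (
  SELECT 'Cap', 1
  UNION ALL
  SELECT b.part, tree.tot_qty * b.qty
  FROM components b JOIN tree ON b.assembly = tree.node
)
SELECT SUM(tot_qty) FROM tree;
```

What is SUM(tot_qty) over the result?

Base: (Cap, tot_qty=1).
Iteration 1: components of {Cap} -> Bearing = 1*5 = 5, Hub = 1*3 = 3, Shaft = 1*4 = 4.
Iteration 2: components of {Bearing,Hub,Shaft} -> Base = 5*2 = 10.
Iteration 3: components of {Base} -> Ring = 10*4 = 40.
Iteration 4: no further components; recursion stops.
SUM(tot_qty) = 1 + 5 + 3 + 4 + 10 + 40 = 63.

63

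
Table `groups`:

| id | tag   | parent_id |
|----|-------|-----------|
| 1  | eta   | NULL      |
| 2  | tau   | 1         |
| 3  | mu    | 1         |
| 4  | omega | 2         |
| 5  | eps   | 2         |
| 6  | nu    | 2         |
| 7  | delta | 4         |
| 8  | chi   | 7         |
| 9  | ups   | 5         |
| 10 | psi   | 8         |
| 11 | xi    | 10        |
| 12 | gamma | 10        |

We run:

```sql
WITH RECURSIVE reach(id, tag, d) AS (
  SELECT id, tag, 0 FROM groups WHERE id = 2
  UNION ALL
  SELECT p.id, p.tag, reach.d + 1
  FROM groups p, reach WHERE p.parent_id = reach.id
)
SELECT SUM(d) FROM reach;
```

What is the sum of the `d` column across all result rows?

Base: id=2 (tau) at d 0.
Iteration 1: rows with parent_id in {2} -> omega (id 4, d 1), eps (id 5, d 1), nu (id 6, d 1).
Iteration 2: rows with parent_id in {4,5,6} -> delta (id 7, d 2), ups (id 9, d 2).
Iteration 3: rows with parent_id in {7,9} -> chi (id 8, d 3).
Iteration 4: rows with parent_id in {8} -> psi (id 10, d 4).
Iteration 5: rows with parent_id in {10} -> xi (id 11, d 5), gamma (id 12, d 5).
Iteration 6: no rows with parent_id in {11,12}; recursion stops.
SUM(d) = 0 + 1 + 1 + 1 + 2 + 2 + 3 + 4 + 5 + 5 = 24.

24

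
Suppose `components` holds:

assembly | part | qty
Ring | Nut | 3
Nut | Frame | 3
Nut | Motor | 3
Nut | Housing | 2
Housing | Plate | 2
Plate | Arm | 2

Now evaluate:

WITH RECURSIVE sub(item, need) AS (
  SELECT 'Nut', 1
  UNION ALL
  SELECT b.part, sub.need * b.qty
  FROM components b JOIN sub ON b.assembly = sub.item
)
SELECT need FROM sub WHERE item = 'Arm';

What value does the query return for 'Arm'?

8

Base: (Nut, need=1).
Iteration 1: components of {Nut} -> Frame = 1*3 = 3, Housing = 1*2 = 2, Motor = 1*3 = 3.
Iteration 2: components of {Frame,Housing,Motor} -> Plate = 2*2 = 4.
Iteration 3: components of {Plate} -> Arm = 4*2 = 8.
Iteration 4: no further components; recursion stops.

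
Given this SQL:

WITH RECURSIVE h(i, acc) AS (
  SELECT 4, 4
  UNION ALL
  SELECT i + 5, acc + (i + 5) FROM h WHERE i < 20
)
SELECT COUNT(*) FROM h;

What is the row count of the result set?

Base: i=4, acc=4.
Iteration 1: 4 < 20 holds -> i = 4 + 5 = 9, acc = 4 + 9 = 13.
Iteration 2: 9 < 20 holds -> i = 9 + 5 = 14, acc = 13 + 14 = 27.
Iteration 3: 14 < 20 holds -> i = 14 + 5 = 19, acc = 27 + 19 = 46.
Iteration 4: 19 < 20 holds -> i = 19 + 5 = 24, acc = 46 + 24 = 70.
Iteration 5: 24 < 20 fails; recursion stops.
Total rows emitted: 5.

5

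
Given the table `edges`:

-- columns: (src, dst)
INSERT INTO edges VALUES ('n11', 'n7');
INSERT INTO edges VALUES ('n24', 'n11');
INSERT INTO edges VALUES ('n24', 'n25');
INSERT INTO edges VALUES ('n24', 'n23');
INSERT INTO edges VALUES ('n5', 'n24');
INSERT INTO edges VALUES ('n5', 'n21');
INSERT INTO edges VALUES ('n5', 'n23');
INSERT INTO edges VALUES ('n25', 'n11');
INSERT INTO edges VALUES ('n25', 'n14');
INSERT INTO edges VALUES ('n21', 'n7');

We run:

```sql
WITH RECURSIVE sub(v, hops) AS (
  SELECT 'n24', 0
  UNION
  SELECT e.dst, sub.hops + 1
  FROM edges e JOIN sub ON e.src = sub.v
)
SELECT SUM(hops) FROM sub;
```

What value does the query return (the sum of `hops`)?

Base: (n24, hops=0).
Iteration 1: edges from {n24} -> (n11, hops=1), (n23, hops=1), (n25, hops=1).
Iteration 2: edges from {n11,n23,n25} -> (n11, hops=2), (n14, hops=2), (n7, hops=2).
Iteration 3: edges from {n11,n14,n7} -> (n7, hops=3).
Iteration 4: no outgoing edges from {n7}; recursion stops.
SUM(hops) = 0 + 1 + 1 + 1 + 2 + 2 + 2 + 3 = 12.

12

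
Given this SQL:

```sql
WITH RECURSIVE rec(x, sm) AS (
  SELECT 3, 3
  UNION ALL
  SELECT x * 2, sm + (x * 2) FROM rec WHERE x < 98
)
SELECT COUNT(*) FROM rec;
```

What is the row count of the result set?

7

Base: x=3, sm=3.
Iteration 1: 3 < 98 holds -> x = 3 * 2 = 6, sm = 3 + 6 = 9.
Iteration 2: 6 < 98 holds -> x = 6 * 2 = 12, sm = 9 + 12 = 21.
Iteration 3: 12 < 98 holds -> x = 12 * 2 = 24, sm = 21 + 24 = 45.
Iteration 4: 24 < 98 holds -> x = 24 * 2 = 48, sm = 45 + 48 = 93.
Iteration 5: 48 < 98 holds -> x = 48 * 2 = 96, sm = 93 + 96 = 189.
Iteration 6: 96 < 98 holds -> x = 96 * 2 = 192, sm = 189 + 192 = 381.
Iteration 7: 192 < 98 fails; recursion stops.
Total rows emitted: 7.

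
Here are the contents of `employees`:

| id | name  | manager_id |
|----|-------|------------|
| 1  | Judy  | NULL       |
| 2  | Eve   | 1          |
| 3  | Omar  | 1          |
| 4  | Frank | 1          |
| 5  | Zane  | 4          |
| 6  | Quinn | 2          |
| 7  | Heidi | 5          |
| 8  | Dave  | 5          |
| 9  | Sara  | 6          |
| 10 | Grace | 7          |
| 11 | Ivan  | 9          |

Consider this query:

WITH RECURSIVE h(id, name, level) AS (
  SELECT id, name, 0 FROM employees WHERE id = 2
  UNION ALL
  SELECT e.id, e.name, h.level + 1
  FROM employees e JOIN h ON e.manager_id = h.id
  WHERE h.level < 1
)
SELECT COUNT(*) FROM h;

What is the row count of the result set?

2

Base: id=2 (Eve) at level 0.
Iteration 1: rows with manager_id in {2} -> Quinn (id 6, level 1).
Iteration 2: level < 1 fails for all current rows; recursion stops.
Total rows emitted: 2.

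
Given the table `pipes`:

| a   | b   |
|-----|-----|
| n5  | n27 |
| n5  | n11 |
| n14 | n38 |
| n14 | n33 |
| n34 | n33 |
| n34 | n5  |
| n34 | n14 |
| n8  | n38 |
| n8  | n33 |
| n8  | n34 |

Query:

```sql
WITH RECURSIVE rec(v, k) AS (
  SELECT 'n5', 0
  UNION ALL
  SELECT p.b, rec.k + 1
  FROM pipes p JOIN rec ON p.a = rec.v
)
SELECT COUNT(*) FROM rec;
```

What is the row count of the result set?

3

Base: (n5, k=0).
Iteration 1: edges from {n5} -> (n11, k=1), (n27, k=1).
Iteration 2: no outgoing edges from {n11,n27}; recursion stops.
Total rows emitted: 3.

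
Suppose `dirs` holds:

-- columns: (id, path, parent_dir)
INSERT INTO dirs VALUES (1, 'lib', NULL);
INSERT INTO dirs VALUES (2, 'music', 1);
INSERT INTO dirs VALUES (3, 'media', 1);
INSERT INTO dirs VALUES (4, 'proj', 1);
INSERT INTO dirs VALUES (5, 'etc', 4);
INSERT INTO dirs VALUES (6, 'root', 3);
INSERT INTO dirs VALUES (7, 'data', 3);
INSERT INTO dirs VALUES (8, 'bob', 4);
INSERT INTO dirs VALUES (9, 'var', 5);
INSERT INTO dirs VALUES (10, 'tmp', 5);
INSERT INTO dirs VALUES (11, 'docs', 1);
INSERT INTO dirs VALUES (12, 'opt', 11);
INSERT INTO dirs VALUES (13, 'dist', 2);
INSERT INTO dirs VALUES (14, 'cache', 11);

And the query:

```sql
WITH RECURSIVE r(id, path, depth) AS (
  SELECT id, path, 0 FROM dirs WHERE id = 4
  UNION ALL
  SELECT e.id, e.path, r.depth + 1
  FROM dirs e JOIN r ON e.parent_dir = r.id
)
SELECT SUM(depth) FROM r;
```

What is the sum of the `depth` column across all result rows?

Base: id=4 (proj) at depth 0.
Iteration 1: rows with parent_dir in {4} -> etc (id 5, depth 1), bob (id 8, depth 1).
Iteration 2: rows with parent_dir in {5,8} -> var (id 9, depth 2), tmp (id 10, depth 2).
Iteration 3: no rows with parent_dir in {9,10}; recursion stops.
SUM(depth) = 0 + 1 + 1 + 2 + 2 = 6.

6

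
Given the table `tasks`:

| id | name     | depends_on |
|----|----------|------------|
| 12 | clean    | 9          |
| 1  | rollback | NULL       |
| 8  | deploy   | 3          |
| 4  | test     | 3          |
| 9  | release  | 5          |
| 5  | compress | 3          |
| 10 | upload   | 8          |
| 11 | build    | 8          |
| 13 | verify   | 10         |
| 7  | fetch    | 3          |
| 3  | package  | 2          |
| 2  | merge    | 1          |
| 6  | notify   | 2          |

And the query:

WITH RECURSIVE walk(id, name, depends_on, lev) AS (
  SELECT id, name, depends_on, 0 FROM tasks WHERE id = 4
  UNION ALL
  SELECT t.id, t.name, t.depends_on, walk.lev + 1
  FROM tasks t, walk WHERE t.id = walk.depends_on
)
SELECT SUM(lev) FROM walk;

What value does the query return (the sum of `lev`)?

6

Base: id=4 (test), depends_on=3, lev 0.
Iteration 1: join on id=3 -> package (id 3, depends_on=2, lev 1).
Iteration 2: join on id=2 -> merge (id 2, depends_on=1, lev 2).
Iteration 3: join on id=1 -> rollback (id 1, depends_on=NULL, lev 3).
Iteration 4: depends_on is NULL; no match; recursion stops.
SUM(lev) = 0 + 1 + 2 + 3 = 6.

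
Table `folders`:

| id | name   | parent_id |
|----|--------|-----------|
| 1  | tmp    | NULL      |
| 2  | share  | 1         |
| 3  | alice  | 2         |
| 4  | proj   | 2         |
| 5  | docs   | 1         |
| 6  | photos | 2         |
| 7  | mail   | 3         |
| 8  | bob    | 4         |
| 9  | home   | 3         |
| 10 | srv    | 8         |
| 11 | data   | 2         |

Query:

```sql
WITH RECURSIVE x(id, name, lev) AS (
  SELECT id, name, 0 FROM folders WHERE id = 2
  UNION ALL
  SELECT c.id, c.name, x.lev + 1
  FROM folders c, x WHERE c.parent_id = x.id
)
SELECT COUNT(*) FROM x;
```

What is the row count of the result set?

9

Base: id=2 (share) at lev 0.
Iteration 1: rows with parent_id in {2} -> alice (id 3, lev 1), proj (id 4, lev 1), photos (id 6, lev 1), data (id 11, lev 1).
Iteration 2: rows with parent_id in {3,4,6,11} -> mail (id 7, lev 2), bob (id 8, lev 2), home (id 9, lev 2).
Iteration 3: rows with parent_id in {7,8,9} -> srv (id 10, lev 3).
Iteration 4: no rows with parent_id in {10}; recursion stops.
Total rows emitted: 9.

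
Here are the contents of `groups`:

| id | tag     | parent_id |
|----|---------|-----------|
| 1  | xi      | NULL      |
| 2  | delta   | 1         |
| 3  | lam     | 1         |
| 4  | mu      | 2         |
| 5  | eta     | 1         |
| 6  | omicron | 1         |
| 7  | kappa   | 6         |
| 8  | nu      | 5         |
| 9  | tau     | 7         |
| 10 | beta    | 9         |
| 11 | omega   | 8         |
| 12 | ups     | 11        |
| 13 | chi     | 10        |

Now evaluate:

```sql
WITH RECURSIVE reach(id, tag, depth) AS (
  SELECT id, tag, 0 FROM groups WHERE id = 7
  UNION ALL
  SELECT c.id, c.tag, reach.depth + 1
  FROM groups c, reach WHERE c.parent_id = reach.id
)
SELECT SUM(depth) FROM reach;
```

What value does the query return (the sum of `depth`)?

Base: id=7 (kappa) at depth 0.
Iteration 1: rows with parent_id in {7} -> tau (id 9, depth 1).
Iteration 2: rows with parent_id in {9} -> beta (id 10, depth 2).
Iteration 3: rows with parent_id in {10} -> chi (id 13, depth 3).
Iteration 4: no rows with parent_id in {13}; recursion stops.
SUM(depth) = 0 + 1 + 2 + 3 = 6.

6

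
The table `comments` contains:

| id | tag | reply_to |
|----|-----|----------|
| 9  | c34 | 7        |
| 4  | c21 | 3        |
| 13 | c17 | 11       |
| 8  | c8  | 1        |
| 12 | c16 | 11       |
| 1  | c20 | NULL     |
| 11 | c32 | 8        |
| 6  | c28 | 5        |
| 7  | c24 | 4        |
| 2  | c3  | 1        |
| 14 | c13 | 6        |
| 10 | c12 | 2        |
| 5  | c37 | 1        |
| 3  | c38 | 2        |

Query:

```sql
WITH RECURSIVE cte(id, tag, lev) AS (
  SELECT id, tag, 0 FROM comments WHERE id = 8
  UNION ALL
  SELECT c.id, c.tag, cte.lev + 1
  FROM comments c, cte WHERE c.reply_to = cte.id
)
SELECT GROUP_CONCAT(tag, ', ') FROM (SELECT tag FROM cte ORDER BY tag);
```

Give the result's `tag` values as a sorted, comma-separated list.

Base: id=8 (c8) at lev 0.
Iteration 1: rows with reply_to in {8} -> c32 (id 11, lev 1).
Iteration 2: rows with reply_to in {11} -> c16 (id 12, lev 2), c17 (id 13, lev 2).
Iteration 3: no rows with reply_to in {12,13}; recursion stops.

c16, c17, c32, c8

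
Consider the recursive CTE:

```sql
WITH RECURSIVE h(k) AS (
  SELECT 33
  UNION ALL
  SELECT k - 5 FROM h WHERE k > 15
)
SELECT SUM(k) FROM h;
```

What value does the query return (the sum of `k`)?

Base: k=33.
Iteration 1: 33 > 15 holds -> k = 33 - 5 = 28.
Iteration 2: 28 > 15 holds -> k = 28 - 5 = 23.
Iteration 3: 23 > 15 holds -> k = 23 - 5 = 18.
Iteration 4: 18 > 15 holds -> k = 18 - 5 = 13.
Iteration 5: 13 > 15 fails; recursion stops.
SUM(k) = 33 + 28 + 23 + 18 + 13 = 115.

115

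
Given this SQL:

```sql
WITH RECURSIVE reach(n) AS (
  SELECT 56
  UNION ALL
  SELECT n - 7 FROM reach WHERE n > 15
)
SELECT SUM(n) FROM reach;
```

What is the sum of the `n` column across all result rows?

Base: n=56.
Iteration 1: 56 > 15 holds -> n = 56 - 7 = 49.
Iteration 2: 49 > 15 holds -> n = 49 - 7 = 42.
Iteration 3: 42 > 15 holds -> n = 42 - 7 = 35.
Iteration 4: 35 > 15 holds -> n = 35 - 7 = 28.
Iteration 5: 28 > 15 holds -> n = 28 - 7 = 21.
Iteration 6: 21 > 15 holds -> n = 21 - 7 = 14.
Iteration 7: 14 > 15 fails; recursion stops.
SUM(n) = 56 + 49 + 42 + 35 + 28 + 21 + 14 = 245.

245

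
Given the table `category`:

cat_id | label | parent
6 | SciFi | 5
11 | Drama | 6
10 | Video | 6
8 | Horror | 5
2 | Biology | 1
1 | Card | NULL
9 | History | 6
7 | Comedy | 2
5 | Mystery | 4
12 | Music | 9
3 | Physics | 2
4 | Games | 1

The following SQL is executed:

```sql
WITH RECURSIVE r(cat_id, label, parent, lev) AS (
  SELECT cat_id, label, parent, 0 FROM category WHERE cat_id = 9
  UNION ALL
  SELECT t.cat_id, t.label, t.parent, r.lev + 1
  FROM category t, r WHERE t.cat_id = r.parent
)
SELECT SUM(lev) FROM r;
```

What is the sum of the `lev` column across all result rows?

10

Base: cat_id=9 (History), parent=6, lev 0.
Iteration 1: join on cat_id=6 -> SciFi (id 6, parent=5, lev 1).
Iteration 2: join on cat_id=5 -> Mystery (id 5, parent=4, lev 2).
Iteration 3: join on cat_id=4 -> Games (id 4, parent=1, lev 3).
Iteration 4: join on cat_id=1 -> Card (id 1, parent=NULL, lev 4).
Iteration 5: parent is NULL; no match; recursion stops.
SUM(lev) = 0 + 1 + 2 + 3 + 4 = 10.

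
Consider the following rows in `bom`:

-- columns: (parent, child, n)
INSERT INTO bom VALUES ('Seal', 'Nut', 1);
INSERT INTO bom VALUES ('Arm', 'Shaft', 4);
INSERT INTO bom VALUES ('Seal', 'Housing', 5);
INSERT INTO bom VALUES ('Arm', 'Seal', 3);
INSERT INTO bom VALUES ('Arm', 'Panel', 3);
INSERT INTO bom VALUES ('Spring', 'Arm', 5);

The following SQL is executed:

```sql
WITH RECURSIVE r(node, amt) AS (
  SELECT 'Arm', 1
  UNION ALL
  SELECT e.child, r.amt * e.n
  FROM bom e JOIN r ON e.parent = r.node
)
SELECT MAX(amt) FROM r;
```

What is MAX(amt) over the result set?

Base: (Arm, amt=1).
Iteration 1: components of {Arm} -> Panel = 1*3 = 3, Seal = 1*3 = 3, Shaft = 1*4 = 4.
Iteration 2: components of {Panel,Seal,Shaft} -> Housing = 3*5 = 15, Nut = 3*1 = 3.
Iteration 3: no further components; recursion stops.
amt values: 1, 4, 3, 3, 3, 15; the maximum is 15.

15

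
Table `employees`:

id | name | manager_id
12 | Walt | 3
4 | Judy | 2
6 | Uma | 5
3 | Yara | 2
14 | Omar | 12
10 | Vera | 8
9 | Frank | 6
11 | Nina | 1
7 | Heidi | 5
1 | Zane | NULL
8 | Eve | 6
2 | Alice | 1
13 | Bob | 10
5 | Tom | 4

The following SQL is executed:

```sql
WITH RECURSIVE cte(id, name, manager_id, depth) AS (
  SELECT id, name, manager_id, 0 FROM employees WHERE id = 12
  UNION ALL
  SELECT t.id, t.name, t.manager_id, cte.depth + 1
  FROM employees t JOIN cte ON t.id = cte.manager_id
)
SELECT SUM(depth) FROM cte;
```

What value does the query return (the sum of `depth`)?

Base: id=12 (Walt), manager_id=3, depth 0.
Iteration 1: join on id=3 -> Yara (id 3, manager_id=2, depth 1).
Iteration 2: join on id=2 -> Alice (id 2, manager_id=1, depth 2).
Iteration 3: join on id=1 -> Zane (id 1, manager_id=NULL, depth 3).
Iteration 4: manager_id is NULL; no match; recursion stops.
SUM(depth) = 0 + 1 + 2 + 3 = 6.

6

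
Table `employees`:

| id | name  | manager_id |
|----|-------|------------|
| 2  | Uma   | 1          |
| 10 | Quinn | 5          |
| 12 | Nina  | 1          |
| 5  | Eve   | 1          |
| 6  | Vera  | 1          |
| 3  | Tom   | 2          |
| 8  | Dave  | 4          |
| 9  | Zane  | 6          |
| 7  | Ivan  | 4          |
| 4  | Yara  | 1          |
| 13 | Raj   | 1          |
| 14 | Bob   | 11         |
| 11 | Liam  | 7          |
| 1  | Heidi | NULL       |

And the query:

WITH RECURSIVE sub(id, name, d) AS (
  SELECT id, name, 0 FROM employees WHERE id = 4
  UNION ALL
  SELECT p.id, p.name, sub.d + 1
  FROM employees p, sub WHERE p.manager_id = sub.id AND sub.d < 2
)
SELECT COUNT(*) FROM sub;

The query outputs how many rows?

4

Base: id=4 (Yara) at d 0.
Iteration 1: rows with manager_id in {4} -> Ivan (id 7, d 1), Dave (id 8, d 1).
Iteration 2: rows with manager_id in {7,8} -> Liam (id 11, d 2).
Iteration 3: d < 2 fails for all current rows; recursion stops.
Total rows emitted: 4.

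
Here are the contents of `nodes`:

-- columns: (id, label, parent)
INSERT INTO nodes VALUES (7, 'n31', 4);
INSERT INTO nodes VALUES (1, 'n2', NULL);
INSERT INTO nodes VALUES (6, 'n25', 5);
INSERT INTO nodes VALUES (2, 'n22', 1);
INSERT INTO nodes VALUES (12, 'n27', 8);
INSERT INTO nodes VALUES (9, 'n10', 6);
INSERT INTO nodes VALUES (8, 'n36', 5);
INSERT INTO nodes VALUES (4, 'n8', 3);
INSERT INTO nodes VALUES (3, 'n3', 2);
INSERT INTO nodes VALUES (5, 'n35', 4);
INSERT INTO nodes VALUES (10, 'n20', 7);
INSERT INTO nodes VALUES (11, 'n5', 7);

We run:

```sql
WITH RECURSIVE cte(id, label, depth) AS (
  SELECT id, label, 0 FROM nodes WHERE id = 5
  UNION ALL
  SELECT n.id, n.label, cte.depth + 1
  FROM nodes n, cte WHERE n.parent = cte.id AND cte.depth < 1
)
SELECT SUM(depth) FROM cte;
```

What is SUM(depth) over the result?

Base: id=5 (n35) at depth 0.
Iteration 1: rows with parent in {5} -> n25 (id 6, depth 1), n36 (id 8, depth 1).
Iteration 2: depth < 1 fails for all current rows; recursion stops.
SUM(depth) = 0 + 1 + 1 = 2.

2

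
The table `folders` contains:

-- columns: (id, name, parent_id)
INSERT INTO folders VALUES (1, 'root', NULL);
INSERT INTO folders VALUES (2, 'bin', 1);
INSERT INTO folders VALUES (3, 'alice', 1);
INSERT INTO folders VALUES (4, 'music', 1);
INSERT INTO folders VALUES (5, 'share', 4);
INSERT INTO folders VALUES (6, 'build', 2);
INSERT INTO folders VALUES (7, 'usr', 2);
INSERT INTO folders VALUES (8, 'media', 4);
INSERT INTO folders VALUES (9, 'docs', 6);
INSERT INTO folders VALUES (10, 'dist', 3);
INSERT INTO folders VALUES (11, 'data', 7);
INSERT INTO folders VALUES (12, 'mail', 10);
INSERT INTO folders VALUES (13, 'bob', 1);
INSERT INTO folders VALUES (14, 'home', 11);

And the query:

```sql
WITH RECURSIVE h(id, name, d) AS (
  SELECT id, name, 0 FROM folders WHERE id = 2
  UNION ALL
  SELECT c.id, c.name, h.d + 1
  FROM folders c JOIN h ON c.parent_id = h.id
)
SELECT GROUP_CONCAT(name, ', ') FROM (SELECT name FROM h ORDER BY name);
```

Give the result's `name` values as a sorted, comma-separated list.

Base: id=2 (bin) at d 0.
Iteration 1: rows with parent_id in {2} -> build (id 6, d 1), usr (id 7, d 1).
Iteration 2: rows with parent_id in {6,7} -> docs (id 9, d 2), data (id 11, d 2).
Iteration 3: rows with parent_id in {9,11} -> home (id 14, d 3).
Iteration 4: no rows with parent_id in {14}; recursion stops.

bin, build, data, docs, home, usr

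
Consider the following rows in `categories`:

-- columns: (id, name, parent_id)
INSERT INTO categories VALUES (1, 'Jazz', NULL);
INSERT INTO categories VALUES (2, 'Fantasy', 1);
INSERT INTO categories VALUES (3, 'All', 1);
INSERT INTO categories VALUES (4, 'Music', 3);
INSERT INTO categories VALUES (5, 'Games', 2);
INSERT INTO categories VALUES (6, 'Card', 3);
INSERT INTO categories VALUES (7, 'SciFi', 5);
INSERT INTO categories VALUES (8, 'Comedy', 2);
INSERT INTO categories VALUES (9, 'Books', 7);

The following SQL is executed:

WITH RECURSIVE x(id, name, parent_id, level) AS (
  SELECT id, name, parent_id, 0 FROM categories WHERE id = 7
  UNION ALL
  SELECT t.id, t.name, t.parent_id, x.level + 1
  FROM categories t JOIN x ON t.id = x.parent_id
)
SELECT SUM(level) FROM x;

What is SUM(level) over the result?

6

Base: id=7 (SciFi), parent_id=5, level 0.
Iteration 1: join on id=5 -> Games (id 5, parent_id=2, level 1).
Iteration 2: join on id=2 -> Fantasy (id 2, parent_id=1, level 2).
Iteration 3: join on id=1 -> Jazz (id 1, parent_id=NULL, level 3).
Iteration 4: parent_id is NULL; no match; recursion stops.
SUM(level) = 0 + 1 + 2 + 3 = 6.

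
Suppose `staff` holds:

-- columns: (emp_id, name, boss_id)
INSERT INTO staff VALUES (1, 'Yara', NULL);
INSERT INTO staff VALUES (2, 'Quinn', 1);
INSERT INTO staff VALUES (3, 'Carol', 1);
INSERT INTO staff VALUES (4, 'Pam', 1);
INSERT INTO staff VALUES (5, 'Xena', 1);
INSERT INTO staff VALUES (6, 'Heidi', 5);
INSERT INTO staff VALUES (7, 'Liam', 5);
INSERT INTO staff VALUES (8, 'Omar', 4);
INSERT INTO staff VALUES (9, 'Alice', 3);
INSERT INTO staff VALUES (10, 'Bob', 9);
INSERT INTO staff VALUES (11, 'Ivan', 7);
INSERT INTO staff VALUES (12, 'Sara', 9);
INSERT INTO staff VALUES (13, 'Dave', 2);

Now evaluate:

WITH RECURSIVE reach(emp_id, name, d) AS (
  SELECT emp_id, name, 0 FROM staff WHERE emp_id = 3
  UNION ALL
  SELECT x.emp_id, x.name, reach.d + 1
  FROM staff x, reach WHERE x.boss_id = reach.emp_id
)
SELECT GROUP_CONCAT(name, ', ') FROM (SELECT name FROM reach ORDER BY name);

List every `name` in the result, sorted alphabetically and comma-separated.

Alice, Bob, Carol, Sara

Base: emp_id=3 (Carol) at d 0.
Iteration 1: rows with boss_id in {3} -> Alice (id 9, d 1).
Iteration 2: rows with boss_id in {9} -> Bob (id 10, d 2), Sara (id 12, d 2).
Iteration 3: no rows with boss_id in {10,12}; recursion stops.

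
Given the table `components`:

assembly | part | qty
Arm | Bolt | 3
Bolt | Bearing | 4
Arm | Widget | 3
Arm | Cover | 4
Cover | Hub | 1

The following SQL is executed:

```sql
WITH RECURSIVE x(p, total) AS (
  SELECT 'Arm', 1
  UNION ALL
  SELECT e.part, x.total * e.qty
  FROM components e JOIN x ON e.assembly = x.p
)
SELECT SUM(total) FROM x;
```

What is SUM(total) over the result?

27

Base: (Arm, total=1).
Iteration 1: components of {Arm} -> Bolt = 1*3 = 3, Cover = 1*4 = 4, Widget = 1*3 = 3.
Iteration 2: components of {Bolt,Cover,Widget} -> Bearing = 3*4 = 12, Hub = 4*1 = 4.
Iteration 3: no further components; recursion stops.
SUM(total) = 1 + 3 + 3 + 4 + 12 + 4 = 27.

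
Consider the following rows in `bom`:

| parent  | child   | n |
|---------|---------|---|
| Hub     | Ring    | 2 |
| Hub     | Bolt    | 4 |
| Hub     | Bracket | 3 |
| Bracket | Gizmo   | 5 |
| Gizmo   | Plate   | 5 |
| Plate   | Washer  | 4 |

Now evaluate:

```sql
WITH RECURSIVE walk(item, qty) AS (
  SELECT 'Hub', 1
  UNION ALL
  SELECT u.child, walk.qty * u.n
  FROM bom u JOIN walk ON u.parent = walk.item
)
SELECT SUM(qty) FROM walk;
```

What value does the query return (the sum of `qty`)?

Base: (Hub, qty=1).
Iteration 1: components of {Hub} -> Bolt = 1*4 = 4, Bracket = 1*3 = 3, Ring = 1*2 = 2.
Iteration 2: components of {Bolt,Bracket,Ring} -> Gizmo = 3*5 = 15.
Iteration 3: components of {Gizmo} -> Plate = 15*5 = 75.
Iteration 4: components of {Plate} -> Washer = 75*4 = 300.
Iteration 5: no further components; recursion stops.
SUM(qty) = 1 + 2 + 4 + 3 + 15 + 75 + 300 = 400.

400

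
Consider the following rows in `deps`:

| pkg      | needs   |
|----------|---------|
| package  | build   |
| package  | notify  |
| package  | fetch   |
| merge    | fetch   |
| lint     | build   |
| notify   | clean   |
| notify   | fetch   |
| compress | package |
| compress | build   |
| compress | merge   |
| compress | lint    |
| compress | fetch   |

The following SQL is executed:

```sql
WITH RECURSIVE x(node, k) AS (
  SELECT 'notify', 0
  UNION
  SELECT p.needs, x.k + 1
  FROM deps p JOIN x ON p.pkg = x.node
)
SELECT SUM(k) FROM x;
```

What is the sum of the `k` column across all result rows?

2

Base: (notify, k=0).
Iteration 1: edges from {notify} -> (clean, k=1), (fetch, k=1).
Iteration 2: no outgoing edges from {clean,fetch}; recursion stops.
SUM(k) = 0 + 1 + 1 = 2.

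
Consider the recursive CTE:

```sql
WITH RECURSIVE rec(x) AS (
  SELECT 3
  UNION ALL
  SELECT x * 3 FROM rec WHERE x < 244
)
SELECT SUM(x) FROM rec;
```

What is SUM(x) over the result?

Base: x=3.
Iteration 1: 3 < 244 holds -> x = 3 * 3 = 9.
Iteration 2: 9 < 244 holds -> x = 9 * 3 = 27.
Iteration 3: 27 < 244 holds -> x = 27 * 3 = 81.
Iteration 4: 81 < 244 holds -> x = 81 * 3 = 243.
Iteration 5: 243 < 244 holds -> x = 243 * 3 = 729.
Iteration 6: 729 < 244 fails; recursion stops.
SUM(x) = 3 + 9 + 27 + 81 + 243 + 729 = 1092.

1092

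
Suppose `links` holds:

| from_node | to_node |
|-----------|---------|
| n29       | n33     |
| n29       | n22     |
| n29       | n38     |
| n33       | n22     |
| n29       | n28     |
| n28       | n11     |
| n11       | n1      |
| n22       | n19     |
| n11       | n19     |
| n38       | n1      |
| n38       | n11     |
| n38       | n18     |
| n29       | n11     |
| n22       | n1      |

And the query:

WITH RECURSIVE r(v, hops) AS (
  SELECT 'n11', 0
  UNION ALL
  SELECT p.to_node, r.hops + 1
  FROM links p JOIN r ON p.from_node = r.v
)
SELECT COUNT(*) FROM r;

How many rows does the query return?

Base: (n11, hops=0).
Iteration 1: edges from {n11} -> (n1, hops=1), (n19, hops=1).
Iteration 2: no outgoing edges from {n1,n19}; recursion stops.
Total rows emitted: 3.

3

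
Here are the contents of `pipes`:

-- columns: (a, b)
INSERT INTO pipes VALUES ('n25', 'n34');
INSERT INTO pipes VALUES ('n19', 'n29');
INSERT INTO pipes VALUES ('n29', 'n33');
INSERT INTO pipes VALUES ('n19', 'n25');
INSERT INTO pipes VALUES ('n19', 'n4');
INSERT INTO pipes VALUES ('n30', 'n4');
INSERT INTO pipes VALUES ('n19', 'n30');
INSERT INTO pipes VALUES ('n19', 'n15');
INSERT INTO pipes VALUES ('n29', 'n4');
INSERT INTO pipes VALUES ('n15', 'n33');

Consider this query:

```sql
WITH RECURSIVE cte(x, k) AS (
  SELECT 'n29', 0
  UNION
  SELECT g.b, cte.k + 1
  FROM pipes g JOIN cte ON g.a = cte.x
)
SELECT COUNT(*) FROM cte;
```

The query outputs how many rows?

3

Base: (n29, k=0).
Iteration 1: edges from {n29} -> (n33, k=1), (n4, k=1).
Iteration 2: no outgoing edges from {n33,n4}; recursion stops.
Total rows emitted: 3.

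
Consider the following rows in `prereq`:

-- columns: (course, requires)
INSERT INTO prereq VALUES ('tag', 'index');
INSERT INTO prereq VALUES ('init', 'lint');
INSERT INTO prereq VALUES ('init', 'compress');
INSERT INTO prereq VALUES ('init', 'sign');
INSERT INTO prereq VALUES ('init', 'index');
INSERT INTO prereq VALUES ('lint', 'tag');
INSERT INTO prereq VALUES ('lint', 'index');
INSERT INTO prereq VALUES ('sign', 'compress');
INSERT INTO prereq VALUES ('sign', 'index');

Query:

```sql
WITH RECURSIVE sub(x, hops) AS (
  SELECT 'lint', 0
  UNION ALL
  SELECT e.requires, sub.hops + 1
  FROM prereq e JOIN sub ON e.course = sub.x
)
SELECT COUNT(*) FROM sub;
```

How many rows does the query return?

Base: (lint, hops=0).
Iteration 1: edges from {lint} -> (index, hops=1), (tag, hops=1).
Iteration 2: edges from {index,tag} -> (index, hops=2).
Iteration 3: no outgoing edges from {index}; recursion stops.
Total rows emitted: 4.

4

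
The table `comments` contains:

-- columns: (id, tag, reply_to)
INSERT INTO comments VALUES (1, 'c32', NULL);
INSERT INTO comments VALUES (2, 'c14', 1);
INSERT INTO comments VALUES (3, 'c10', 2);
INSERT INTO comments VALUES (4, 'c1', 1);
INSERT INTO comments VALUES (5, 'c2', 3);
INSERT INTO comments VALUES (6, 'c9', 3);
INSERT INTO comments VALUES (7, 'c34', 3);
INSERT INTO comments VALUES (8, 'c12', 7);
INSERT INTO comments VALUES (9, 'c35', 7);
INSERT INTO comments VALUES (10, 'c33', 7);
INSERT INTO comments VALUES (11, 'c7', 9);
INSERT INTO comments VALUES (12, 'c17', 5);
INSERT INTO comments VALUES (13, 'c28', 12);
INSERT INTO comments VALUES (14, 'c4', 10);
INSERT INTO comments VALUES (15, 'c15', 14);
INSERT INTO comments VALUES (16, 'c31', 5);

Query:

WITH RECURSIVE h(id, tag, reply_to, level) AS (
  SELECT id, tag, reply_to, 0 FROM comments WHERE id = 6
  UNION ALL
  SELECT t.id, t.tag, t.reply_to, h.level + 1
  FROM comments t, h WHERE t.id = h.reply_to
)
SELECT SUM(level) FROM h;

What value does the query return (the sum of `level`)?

Base: id=6 (c9), reply_to=3, level 0.
Iteration 1: join on id=3 -> c10 (id 3, reply_to=2, level 1).
Iteration 2: join on id=2 -> c14 (id 2, reply_to=1, level 2).
Iteration 3: join on id=1 -> c32 (id 1, reply_to=NULL, level 3).
Iteration 4: reply_to is NULL; no match; recursion stops.
SUM(level) = 0 + 1 + 2 + 3 = 6.

6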